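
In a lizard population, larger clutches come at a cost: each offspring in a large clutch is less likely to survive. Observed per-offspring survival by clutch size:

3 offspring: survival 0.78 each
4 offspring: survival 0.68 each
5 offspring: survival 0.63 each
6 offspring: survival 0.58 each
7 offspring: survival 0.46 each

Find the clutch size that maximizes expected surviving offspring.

Expected surviving offspring = c × s(c):
  c=3: 3 × 0.78 = 2.340
  c=4: 4 × 0.68 = 2.720
  c=5: 5 × 0.63 = 3.150
  c=6: 6 × 0.58 = 3.480
  c=7: 7 × 0.46 = 3.220
Maximum at c = 6 (3.480 surviving offspring).

6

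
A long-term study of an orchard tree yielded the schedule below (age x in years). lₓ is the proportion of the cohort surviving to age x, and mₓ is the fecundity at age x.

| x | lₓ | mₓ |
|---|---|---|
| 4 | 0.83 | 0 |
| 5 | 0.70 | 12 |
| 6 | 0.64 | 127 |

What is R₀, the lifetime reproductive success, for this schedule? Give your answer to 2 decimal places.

89.68

R₀ = Σ lₓ mₓ:
  age 4: 0.83 × 0 = 0.0000
  age 5: 0.70 × 12 = 8.4000
  age 6: 0.64 × 127 = 81.2800
R₀ = 0.0000 + 8.4000 + 81.2800 = 89.6800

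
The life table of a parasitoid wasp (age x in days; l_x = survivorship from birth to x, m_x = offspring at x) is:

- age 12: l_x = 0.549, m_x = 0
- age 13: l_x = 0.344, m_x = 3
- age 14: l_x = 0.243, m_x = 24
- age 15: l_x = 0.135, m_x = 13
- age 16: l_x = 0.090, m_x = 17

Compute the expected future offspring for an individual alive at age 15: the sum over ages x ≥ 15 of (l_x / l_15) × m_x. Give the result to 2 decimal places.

l_15 = 0.135. Conditional survival from age 15 to x is l_x / l_15.
  x=15: (0.135/0.135) × 13 = 13.0000
  x=16: (0.090/0.135) × 17 = 11.3333
Sum = 13.0000 + 11.3333 = 24.3333

24.33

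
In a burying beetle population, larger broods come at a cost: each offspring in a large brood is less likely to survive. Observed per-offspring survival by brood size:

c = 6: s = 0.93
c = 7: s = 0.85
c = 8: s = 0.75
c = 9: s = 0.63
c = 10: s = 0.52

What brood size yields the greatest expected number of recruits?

8

Expected recruits = c × s(c):
  c=6: 6 × 0.93 = 5.580
  c=7: 7 × 0.85 = 5.950
  c=8: 8 × 0.75 = 6.000
  c=9: 9 × 0.63 = 5.670
  c=10: 10 × 0.52 = 5.200
Maximum at c = 8 (6.000 recruits).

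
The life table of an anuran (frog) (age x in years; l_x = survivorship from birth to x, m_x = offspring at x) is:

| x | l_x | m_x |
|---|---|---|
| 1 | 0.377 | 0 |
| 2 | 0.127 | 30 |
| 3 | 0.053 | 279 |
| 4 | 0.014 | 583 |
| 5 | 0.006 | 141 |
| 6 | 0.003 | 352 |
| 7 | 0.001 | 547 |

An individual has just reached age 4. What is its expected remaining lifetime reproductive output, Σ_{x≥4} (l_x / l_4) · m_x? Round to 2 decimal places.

l_4 = 0.014. Conditional survival from age 4 to x is l_x / l_4.
  x=4: (0.014/0.014) × 583 = 583.0000
  x=5: (0.006/0.014) × 141 = 60.4286
  x=6: (0.003/0.014) × 352 = 75.4286
  x=7: (0.001/0.014) × 547 = 39.0714
Sum = 583.0000 + 60.4286 + 75.4286 + 39.0714 = 757.9286

757.93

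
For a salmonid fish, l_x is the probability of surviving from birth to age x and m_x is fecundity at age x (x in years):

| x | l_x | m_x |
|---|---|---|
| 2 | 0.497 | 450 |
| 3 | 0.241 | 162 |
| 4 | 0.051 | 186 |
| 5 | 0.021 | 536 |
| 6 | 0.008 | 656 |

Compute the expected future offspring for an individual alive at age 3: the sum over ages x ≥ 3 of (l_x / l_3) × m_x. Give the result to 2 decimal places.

l_3 = 0.241. Conditional survival from age 3 to x is l_x / l_3.
  x=3: (0.241/0.241) × 162 = 162.0000
  x=4: (0.051/0.241) × 186 = 39.3610
  x=5: (0.021/0.241) × 536 = 46.7054
  x=6: (0.008/0.241) × 656 = 21.7759
Sum = 162.0000 + 39.3610 + 46.7054 + 21.7759 = 269.8423

269.84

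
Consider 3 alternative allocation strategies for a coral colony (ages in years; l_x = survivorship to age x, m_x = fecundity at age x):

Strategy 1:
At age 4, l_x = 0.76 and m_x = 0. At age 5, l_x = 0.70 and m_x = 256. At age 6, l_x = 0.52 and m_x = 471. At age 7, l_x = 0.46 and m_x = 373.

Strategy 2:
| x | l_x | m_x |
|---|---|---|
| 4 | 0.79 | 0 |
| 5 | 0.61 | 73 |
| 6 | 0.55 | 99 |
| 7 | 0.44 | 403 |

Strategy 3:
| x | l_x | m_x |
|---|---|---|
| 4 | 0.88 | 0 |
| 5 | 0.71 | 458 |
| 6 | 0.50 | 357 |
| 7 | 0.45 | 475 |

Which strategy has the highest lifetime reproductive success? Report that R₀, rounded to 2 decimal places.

717.43

Strategy 1: R₀ = 0.76×0 + 0.70×256 + 0.52×471 + 0.46×373 = 595.7000
Strategy 2: R₀ = 0.79×0 + 0.61×73 + 0.55×99 + 0.44×403 = 276.3000
Strategy 3: R₀ = 0.88×0 + 0.71×458 + 0.50×357 + 0.45×475 = 717.4300
Highest R₀: strategy 3 with 717.4300.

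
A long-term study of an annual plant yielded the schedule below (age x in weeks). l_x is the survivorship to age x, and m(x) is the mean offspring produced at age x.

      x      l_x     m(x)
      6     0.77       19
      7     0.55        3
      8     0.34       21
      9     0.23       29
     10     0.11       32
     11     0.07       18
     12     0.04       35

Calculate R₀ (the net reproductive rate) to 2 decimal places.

R₀ = Σ l_x m(x):
  age 6: 0.77 × 19 = 14.6300
  age 7: 0.55 × 3 = 1.6500
  age 8: 0.34 × 21 = 7.1400
  age 9: 0.23 × 29 = 6.6700
  age 10: 0.11 × 32 = 3.5200
  age 11: 0.07 × 18 = 1.2600
  age 12: 0.04 × 35 = 1.4000
R₀ = 14.6300 + 1.6500 + 7.1400 + 6.6700 + 3.5200 + 1.2600 + 1.4000 = 36.2700

36.27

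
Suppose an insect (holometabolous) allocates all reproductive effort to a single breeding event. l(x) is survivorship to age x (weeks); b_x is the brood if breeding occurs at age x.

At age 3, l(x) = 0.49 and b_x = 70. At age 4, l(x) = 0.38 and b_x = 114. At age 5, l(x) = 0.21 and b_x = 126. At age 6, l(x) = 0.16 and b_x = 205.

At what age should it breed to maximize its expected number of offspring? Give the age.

Expected offspring if breeding at age x = l(x) × b_x:
  age 3: 0.49 × 70 = 34.300
  age 4: 0.38 × 114 = 43.320
  age 5: 0.21 × 126 = 26.460
  age 6: 0.16 × 205 = 32.800
Maximum at age 4 (43.320).

4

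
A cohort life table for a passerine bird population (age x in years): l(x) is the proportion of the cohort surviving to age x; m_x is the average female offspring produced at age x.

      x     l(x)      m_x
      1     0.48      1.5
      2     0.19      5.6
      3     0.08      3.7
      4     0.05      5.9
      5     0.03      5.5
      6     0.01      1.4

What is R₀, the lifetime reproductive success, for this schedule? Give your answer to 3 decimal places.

R₀ = Σ l(x) m_x:
  age 1: 0.48 × 1.5 = 0.7200
  age 2: 0.19 × 5.6 = 1.0640
  age 3: 0.08 × 3.7 = 0.2960
  age 4: 0.05 × 5.9 = 0.2950
  age 5: 0.03 × 5.5 = 0.1650
  age 6: 0.01 × 1.4 = 0.0140
R₀ = 0.7200 + 1.0640 + 0.2960 + 0.2950 + 0.1650 + 0.0140 = 2.5540

2.554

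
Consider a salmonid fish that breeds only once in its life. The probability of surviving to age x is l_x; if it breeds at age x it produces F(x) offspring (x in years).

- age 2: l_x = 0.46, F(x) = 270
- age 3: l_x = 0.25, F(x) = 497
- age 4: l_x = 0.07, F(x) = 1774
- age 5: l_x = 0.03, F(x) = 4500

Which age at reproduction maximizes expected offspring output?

Expected offspring if breeding at age x = l_x × F(x):
  age 2: 0.46 × 270 = 124.200
  age 3: 0.25 × 497 = 124.250
  age 4: 0.07 × 1774 = 124.180
  age 5: 0.03 × 4500 = 135.000
Maximum at age 5 (135.000).

5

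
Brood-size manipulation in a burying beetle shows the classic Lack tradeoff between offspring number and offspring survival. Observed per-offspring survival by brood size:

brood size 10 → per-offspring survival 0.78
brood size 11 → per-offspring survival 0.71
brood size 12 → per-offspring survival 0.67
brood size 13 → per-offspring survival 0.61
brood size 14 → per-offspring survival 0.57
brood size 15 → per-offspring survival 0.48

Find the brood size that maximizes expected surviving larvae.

Expected surviving larvae = c × s(c):
  c=10: 10 × 0.78 = 7.800
  c=11: 11 × 0.71 = 7.810
  c=12: 12 × 0.67 = 8.040
  c=13: 13 × 0.61 = 7.930
  c=14: 14 × 0.57 = 7.980
  c=15: 15 × 0.48 = 7.200
Maximum at c = 12 (8.040 surviving larvae).

12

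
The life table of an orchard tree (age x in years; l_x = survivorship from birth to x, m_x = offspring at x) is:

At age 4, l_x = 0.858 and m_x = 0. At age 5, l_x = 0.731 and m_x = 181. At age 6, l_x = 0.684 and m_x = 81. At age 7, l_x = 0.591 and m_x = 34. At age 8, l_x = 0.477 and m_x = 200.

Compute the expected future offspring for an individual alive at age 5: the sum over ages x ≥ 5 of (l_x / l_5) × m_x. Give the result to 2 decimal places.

414.79

l_5 = 0.731. Conditional survival from age 5 to x is l_x / l_5.
  x=5: (0.731/0.731) × 181 = 181.0000
  x=6: (0.684/0.731) × 81 = 75.7921
  x=7: (0.591/0.731) × 34 = 27.4884
  x=8: (0.477/0.731) × 200 = 130.5062
Sum = 181.0000 + 75.7921 + 27.4884 + 130.5062 = 414.7866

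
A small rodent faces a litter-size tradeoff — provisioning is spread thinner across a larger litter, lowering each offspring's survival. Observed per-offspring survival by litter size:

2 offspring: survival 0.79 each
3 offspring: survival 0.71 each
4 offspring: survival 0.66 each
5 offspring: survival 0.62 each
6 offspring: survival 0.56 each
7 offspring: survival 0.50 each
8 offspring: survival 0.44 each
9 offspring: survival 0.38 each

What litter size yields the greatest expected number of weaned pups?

8

Expected weaned pups = c × s(c):
  c=2: 2 × 0.79 = 1.580
  c=3: 3 × 0.71 = 2.130
  c=4: 4 × 0.66 = 2.640
  c=5: 5 × 0.62 = 3.100
  c=6: 6 × 0.56 = 3.360
  c=7: 7 × 0.50 = 3.500
  c=8: 8 × 0.44 = 3.520
  c=9: 9 × 0.38 = 3.420
Maximum at c = 8 (3.520 weaned pups).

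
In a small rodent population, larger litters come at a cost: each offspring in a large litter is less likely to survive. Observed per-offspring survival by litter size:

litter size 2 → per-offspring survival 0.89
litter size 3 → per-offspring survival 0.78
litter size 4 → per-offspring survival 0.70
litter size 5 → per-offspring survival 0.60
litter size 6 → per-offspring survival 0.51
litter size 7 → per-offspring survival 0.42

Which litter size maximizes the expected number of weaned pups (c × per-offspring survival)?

6

Expected weaned pups = c × s(c):
  c=2: 2 × 0.89 = 1.780
  c=3: 3 × 0.78 = 2.340
  c=4: 4 × 0.70 = 2.800
  c=5: 5 × 0.60 = 3.000
  c=6: 6 × 0.51 = 3.060
  c=7: 7 × 0.42 = 2.940
Maximum at c = 6 (3.060 weaned pups).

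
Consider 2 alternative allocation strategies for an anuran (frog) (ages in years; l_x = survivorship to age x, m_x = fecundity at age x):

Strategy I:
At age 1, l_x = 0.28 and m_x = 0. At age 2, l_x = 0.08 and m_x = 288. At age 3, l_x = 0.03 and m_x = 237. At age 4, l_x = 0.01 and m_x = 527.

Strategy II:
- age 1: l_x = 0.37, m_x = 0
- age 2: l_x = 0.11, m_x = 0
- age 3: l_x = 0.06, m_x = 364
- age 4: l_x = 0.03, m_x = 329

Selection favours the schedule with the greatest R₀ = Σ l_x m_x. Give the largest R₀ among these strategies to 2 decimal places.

35.42

Strategy I: R₀ = 0.28×0 + 0.08×288 + 0.03×237 + 0.01×527 = 35.4200
Strategy II: R₀ = 0.37×0 + 0.11×0 + 0.06×364 + 0.03×329 = 31.7100
Highest R₀: strategy I with 35.4200.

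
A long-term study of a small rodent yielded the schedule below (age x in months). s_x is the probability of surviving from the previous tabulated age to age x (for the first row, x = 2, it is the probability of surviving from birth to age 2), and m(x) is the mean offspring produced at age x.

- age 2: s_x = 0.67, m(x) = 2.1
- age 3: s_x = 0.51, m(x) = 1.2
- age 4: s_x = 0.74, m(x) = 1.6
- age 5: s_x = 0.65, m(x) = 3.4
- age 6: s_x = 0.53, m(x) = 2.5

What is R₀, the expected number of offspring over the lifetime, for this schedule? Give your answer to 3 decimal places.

2.998

Survivorship from birth: l_x = s_2·s_3·…·s_x.
  l_2 = 0.67000
  l_3 = 0.34170
  l_4 = 0.25286
  l_5 = 0.16436
  l_6 = 0.08711
R₀ = Σ l_x m(x):
  age 2: 0.67000 × 2.1 = 1.4070
  age 3: 0.34170 × 1.2 = 0.4100
  age 4: 0.25286 × 1.6 = 0.4046
  age 5: 0.16436 × 3.4 = 0.5588
  age 6: 0.08711 × 2.5 = 0.2178
R₀ = 1.4070 + 0.4100 + 0.4046 + 0.5588 + 0.2178 = 2.9982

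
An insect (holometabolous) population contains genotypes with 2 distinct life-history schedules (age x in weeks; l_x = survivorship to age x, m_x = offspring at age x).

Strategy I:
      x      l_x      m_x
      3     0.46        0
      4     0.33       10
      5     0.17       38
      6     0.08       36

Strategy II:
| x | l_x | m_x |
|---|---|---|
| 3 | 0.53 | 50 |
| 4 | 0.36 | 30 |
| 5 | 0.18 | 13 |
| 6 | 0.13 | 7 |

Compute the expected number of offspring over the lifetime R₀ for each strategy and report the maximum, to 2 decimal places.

Strategy I: R₀ = 0.46×0 + 0.33×10 + 0.17×38 + 0.08×36 = 12.6400
Strategy II: R₀ = 0.53×50 + 0.36×30 + 0.18×13 + 0.13×7 = 40.5500
Highest R₀: strategy II with 40.5500.

40.55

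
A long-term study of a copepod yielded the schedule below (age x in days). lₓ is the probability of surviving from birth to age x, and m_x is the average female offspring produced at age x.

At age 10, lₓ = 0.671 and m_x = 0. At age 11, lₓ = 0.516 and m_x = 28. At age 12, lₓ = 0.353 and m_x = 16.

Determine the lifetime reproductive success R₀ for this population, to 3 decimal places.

R₀ = Σ lₓ m_x:
  age 10: 0.671 × 0 = 0.0000
  age 11: 0.516 × 28 = 14.4480
  age 12: 0.353 × 16 = 5.6480
R₀ = 0.0000 + 14.4480 + 5.6480 = 20.0960

20.096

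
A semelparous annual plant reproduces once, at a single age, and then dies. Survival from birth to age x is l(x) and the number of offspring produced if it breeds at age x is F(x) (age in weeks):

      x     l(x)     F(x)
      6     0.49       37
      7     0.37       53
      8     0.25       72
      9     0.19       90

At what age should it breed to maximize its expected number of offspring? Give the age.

Expected offspring if breeding at age x = l(x) × F(x):
  age 6: 0.49 × 37 = 18.130
  age 7: 0.37 × 53 = 19.610
  age 8: 0.25 × 72 = 18.000
  age 9: 0.19 × 90 = 17.100
Maximum at age 7 (19.610).

7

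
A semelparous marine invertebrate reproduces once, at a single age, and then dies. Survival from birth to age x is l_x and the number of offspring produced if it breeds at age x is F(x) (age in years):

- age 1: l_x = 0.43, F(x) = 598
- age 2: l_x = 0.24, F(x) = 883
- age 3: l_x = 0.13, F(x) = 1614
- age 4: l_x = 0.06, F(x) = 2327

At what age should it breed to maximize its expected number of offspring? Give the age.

Expected offspring if breeding at age x = l_x × F(x):
  age 1: 0.43 × 598 = 257.140
  age 2: 0.24 × 883 = 211.920
  age 3: 0.13 × 1614 = 209.820
  age 4: 0.06 × 2327 = 139.620
Maximum at age 1 (257.140).

1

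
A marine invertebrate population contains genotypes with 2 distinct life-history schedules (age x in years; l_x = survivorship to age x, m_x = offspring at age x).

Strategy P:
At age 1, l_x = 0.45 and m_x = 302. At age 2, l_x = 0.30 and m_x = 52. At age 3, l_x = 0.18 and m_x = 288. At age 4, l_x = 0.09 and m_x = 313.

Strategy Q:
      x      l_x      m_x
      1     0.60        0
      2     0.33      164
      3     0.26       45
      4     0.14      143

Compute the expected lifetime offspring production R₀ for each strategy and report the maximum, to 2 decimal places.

231.51

Strategy P: R₀ = 0.45×302 + 0.30×52 + 0.18×288 + 0.09×313 = 231.5100
Strategy Q: R₀ = 0.60×0 + 0.33×164 + 0.26×45 + 0.14×143 = 85.8400
Highest R₀: strategy P with 231.5100.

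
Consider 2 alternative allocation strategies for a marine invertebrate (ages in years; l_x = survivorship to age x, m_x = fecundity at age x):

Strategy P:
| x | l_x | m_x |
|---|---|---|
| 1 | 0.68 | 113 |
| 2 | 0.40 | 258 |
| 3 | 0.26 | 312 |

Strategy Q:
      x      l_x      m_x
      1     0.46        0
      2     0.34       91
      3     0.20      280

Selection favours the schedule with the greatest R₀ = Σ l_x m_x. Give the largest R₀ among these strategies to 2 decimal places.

261.16

Strategy P: R₀ = 0.68×113 + 0.40×258 + 0.26×312 = 261.1600
Strategy Q: R₀ = 0.46×0 + 0.34×91 + 0.20×280 = 86.9400
Highest R₀: strategy P with 261.1600.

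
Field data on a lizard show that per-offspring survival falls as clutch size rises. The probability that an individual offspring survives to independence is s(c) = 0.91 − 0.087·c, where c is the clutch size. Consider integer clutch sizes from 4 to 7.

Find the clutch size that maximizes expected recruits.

5

Expected recruits = c × s(c):
  c=4: 4 × 0.562 = 2.248
  c=5: 5 × 0.475 = 2.375
  c=6: 6 × 0.388 = 2.328
  c=7: 7 × 0.301 = 2.107
Maximum at c = 5 (2.375 recruits).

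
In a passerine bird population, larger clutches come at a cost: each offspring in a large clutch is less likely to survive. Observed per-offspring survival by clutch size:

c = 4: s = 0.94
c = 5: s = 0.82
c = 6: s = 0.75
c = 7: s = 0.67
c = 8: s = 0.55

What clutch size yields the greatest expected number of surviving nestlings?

7

Expected surviving nestlings = c × s(c):
  c=4: 4 × 0.94 = 3.760
  c=5: 5 × 0.82 = 4.100
  c=6: 6 × 0.75 = 4.500
  c=7: 7 × 0.67 = 4.690
  c=8: 8 × 0.55 = 4.400
Maximum at c = 7 (4.690 surviving nestlings).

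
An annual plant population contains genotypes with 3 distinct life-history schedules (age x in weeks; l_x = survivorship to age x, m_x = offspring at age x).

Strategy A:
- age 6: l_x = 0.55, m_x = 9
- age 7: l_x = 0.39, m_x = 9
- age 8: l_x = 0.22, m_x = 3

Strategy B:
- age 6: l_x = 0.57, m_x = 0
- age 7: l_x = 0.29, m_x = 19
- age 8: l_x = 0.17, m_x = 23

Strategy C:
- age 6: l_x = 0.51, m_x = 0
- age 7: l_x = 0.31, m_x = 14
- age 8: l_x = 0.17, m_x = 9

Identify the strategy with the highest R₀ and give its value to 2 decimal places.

9.42

Strategy A: R₀ = 0.55×9 + 0.39×9 + 0.22×3 = 9.1200
Strategy B: R₀ = 0.57×0 + 0.29×19 + 0.17×23 = 9.4200
Strategy C: R₀ = 0.51×0 + 0.31×14 + 0.17×9 = 5.8700
Highest R₀: strategy B with 9.4200.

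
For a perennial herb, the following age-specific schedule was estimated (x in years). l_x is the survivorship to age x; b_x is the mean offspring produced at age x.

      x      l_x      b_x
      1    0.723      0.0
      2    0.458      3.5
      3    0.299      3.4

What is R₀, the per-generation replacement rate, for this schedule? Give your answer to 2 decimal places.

2.62

R₀ = Σ l_x b_x:
  age 1: 0.723 × 0.0 = 0.0000
  age 2: 0.458 × 3.5 = 1.6030
  age 3: 0.299 × 3.4 = 1.0166
R₀ = 0.0000 + 1.6030 + 1.0166 = 2.6196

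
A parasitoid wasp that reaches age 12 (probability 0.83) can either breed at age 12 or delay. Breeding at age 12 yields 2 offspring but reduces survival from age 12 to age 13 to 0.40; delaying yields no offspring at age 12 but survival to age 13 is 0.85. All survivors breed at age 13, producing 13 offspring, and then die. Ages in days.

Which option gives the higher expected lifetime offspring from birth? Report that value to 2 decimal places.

9.17

breed at age 12: R₀ = 0.83 × (2 + 0.40 × 13) = 0.83 × 7.2000 = 5.9760
delay to age 13: R₀ = 0.83 × (0.85 × 13) = 0.83 × 11.0500 = 9.1715
Higher: delay to age 13 (9.1715).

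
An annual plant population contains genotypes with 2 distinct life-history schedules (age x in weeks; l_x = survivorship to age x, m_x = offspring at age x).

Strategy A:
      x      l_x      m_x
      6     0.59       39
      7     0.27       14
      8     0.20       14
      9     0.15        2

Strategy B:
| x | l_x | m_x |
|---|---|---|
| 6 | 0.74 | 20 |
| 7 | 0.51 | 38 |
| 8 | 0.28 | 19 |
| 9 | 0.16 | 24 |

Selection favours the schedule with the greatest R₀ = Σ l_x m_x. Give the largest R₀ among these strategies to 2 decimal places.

Strategy A: R₀ = 0.59×39 + 0.27×14 + 0.20×14 + 0.15×2 = 29.8900
Strategy B: R₀ = 0.74×20 + 0.51×38 + 0.28×19 + 0.16×24 = 43.3400
Highest R₀: strategy B with 43.3400.

43.34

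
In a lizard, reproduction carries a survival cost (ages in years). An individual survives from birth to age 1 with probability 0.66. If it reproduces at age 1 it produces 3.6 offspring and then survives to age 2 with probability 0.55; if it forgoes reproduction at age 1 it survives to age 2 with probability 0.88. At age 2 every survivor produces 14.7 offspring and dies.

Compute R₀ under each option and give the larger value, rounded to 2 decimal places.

breed at age 1: R₀ = 0.66 × (3.6 + 0.55 × 14.7) = 0.66 × 11.6850 = 7.7121
delay to age 2: R₀ = 0.66 × (0.88 × 14.7) = 0.66 × 12.9360 = 8.5378
Higher: delay to age 2 (8.5378).

8.54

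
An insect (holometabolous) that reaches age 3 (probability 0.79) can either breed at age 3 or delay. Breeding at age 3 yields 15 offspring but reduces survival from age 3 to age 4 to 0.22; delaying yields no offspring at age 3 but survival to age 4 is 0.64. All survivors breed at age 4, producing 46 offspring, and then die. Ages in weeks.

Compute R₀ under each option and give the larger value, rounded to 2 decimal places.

breed at age 3: R₀ = 0.79 × (15 + 0.22 × 46) = 0.79 × 25.1200 = 19.8448
delay to age 4: R₀ = 0.79 × (0.64 × 46) = 0.79 × 29.4400 = 23.2576
Higher: delay to age 4 (23.2576).

23.26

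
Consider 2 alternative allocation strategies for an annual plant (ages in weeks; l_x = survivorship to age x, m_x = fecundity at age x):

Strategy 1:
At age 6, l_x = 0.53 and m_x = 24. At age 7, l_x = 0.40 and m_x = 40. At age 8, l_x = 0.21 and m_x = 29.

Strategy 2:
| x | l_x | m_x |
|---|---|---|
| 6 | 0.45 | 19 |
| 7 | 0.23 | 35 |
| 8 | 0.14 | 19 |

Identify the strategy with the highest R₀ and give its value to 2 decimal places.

Strategy 1: R₀ = 0.53×24 + 0.40×40 + 0.21×29 = 34.8100
Strategy 2: R₀ = 0.45×19 + 0.23×35 + 0.14×19 = 19.2600
Highest R₀: strategy 1 with 34.8100.

34.81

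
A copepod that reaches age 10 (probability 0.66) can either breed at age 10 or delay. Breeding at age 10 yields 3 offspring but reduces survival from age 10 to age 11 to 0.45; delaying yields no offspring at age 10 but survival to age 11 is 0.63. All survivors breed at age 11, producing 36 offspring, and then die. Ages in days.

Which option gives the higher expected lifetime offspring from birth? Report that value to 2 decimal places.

breed at age 10: R₀ = 0.66 × (3 + 0.45 × 36) = 0.66 × 19.2000 = 12.6720
delay to age 11: R₀ = 0.66 × (0.63 × 36) = 0.66 × 22.6800 = 14.9688
Higher: delay to age 11 (14.9688).

14.97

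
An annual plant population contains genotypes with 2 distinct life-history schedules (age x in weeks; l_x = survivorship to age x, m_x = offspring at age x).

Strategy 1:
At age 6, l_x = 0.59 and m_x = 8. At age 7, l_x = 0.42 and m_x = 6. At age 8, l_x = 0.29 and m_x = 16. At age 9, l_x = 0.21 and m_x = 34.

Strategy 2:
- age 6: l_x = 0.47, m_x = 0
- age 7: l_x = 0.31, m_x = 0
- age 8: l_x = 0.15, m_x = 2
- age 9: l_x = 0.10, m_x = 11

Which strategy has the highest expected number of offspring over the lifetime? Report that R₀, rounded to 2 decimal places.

19.02

Strategy 1: R₀ = 0.59×8 + 0.42×6 + 0.29×16 + 0.21×34 = 19.0200
Strategy 2: R₀ = 0.47×0 + 0.31×0 + 0.15×2 + 0.10×11 = 1.4000
Highest R₀: strategy 1 with 19.0200.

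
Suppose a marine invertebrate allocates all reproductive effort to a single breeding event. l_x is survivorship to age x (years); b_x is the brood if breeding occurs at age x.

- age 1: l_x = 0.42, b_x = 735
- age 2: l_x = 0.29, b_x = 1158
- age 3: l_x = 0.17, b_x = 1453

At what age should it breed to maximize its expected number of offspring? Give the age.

Expected offspring if breeding at age x = l_x × b_x:
  age 1: 0.42 × 735 = 308.700
  age 2: 0.29 × 1158 = 335.820
  age 3: 0.17 × 1453 = 247.010
Maximum at age 2 (335.820).

2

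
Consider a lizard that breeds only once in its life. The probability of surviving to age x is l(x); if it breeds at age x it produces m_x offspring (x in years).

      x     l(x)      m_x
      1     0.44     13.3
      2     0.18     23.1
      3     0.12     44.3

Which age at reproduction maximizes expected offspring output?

Expected offspring if breeding at age x = l(x) × m_x:
  age 1: 0.44 × 13.3 = 5.852
  age 2: 0.18 × 23.1 = 4.158
  age 3: 0.12 × 44.3 = 5.316
Maximum at age 1 (5.852).

1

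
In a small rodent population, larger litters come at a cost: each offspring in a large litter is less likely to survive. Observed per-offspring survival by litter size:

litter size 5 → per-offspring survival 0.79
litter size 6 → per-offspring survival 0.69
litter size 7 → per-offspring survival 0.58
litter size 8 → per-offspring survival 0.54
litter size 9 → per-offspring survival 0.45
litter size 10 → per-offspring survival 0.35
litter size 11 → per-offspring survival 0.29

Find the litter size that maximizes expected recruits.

Expected recruits = c × s(c):
  c=5: 5 × 0.79 = 3.950
  c=6: 6 × 0.69 = 4.140
  c=7: 7 × 0.58 = 4.060
  c=8: 8 × 0.54 = 4.320
  c=9: 9 × 0.45 = 4.050
  c=10: 10 × 0.35 = 3.500
  c=11: 11 × 0.29 = 3.190
Maximum at c = 8 (4.320 recruits).

8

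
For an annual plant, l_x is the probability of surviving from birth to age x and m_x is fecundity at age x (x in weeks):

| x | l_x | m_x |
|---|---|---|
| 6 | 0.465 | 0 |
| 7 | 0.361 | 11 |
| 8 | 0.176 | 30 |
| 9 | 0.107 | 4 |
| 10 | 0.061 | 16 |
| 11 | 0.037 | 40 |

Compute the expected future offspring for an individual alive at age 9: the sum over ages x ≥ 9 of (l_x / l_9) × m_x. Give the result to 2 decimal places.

26.95

l_9 = 0.107. Conditional survival from age 9 to x is l_x / l_9.
  x=9: (0.107/0.107) × 4 = 4.0000
  x=10: (0.061/0.107) × 16 = 9.1215
  x=11: (0.037/0.107) × 40 = 13.8318
Sum = 4.0000 + 9.1215 + 13.8318 = 26.9533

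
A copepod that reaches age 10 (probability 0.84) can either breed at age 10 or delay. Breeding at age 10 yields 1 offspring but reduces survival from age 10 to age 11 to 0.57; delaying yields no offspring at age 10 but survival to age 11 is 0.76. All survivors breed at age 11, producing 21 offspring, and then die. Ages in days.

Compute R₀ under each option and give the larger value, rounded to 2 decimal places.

breed at age 10: R₀ = 0.84 × (1 + 0.57 × 21) = 0.84 × 12.9700 = 10.8948
delay to age 11: R₀ = 0.84 × (0.76 × 21) = 0.84 × 15.9600 = 13.4064
Higher: delay to age 11 (13.4064).

13.41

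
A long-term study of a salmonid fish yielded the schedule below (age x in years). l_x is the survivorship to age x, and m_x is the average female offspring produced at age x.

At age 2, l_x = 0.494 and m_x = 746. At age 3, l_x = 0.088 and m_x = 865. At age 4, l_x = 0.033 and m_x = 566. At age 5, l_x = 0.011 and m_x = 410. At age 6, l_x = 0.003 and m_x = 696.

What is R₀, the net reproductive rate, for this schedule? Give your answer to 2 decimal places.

469.92

R₀ = Σ l_x m_x:
  age 2: 0.494 × 746 = 368.5240
  age 3: 0.088 × 865 = 76.1200
  age 4: 0.033 × 566 = 18.6780
  age 5: 0.011 × 410 = 4.5100
  age 6: 0.003 × 696 = 2.0880
R₀ = 368.5240 + 76.1200 + 18.6780 + 4.5100 + 2.0880 = 469.9200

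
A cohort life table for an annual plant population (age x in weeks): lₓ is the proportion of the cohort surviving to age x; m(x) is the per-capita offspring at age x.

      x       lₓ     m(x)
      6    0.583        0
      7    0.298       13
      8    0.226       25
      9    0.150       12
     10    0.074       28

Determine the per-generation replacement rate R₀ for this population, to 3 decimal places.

13.396

R₀ = Σ lₓ m(x):
  age 6: 0.583 × 0 = 0.0000
  age 7: 0.298 × 13 = 3.8740
  age 8: 0.226 × 25 = 5.6500
  age 9: 0.150 × 12 = 1.8000
  age 10: 0.074 × 28 = 2.0720
R₀ = 0.0000 + 3.8740 + 5.6500 + 1.8000 + 2.0720 = 13.3960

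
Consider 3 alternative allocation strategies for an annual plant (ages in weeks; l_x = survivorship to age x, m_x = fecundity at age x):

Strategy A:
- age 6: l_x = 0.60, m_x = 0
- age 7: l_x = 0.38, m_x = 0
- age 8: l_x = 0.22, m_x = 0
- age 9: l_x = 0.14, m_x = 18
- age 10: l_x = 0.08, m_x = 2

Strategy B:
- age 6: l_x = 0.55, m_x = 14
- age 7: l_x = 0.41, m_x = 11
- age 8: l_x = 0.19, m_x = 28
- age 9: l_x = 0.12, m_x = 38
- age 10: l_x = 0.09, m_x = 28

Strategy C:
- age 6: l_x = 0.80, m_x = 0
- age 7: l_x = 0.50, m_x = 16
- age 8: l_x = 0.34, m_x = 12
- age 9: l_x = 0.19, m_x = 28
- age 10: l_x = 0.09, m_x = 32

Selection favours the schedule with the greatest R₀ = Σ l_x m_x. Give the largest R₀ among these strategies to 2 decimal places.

Strategy A: R₀ = 0.60×0 + 0.38×0 + 0.22×0 + 0.14×18 + 0.08×2 = 2.6800
Strategy B: R₀ = 0.55×14 + 0.41×11 + 0.19×28 + 0.12×38 + 0.09×28 = 24.6100
Strategy C: R₀ = 0.80×0 + 0.50×16 + 0.34×12 + 0.19×28 + 0.09×32 = 20.2800
Highest R₀: strategy B with 24.6100.

24.61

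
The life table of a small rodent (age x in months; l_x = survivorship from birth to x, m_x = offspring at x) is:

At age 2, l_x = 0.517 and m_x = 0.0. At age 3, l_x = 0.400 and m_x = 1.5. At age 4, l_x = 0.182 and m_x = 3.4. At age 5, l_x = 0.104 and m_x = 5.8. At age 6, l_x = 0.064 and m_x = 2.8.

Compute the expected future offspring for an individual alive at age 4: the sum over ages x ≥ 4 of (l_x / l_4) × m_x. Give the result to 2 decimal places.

l_4 = 0.182. Conditional survival from age 4 to x is l_x / l_4.
  x=4: (0.182/0.182) × 3.4 = 3.4000
  x=5: (0.104/0.182) × 5.8 = 3.3143
  x=6: (0.064/0.182) × 2.8 = 0.9846
Sum = 3.4000 + 3.3143 + 0.9846 = 7.6989

7.70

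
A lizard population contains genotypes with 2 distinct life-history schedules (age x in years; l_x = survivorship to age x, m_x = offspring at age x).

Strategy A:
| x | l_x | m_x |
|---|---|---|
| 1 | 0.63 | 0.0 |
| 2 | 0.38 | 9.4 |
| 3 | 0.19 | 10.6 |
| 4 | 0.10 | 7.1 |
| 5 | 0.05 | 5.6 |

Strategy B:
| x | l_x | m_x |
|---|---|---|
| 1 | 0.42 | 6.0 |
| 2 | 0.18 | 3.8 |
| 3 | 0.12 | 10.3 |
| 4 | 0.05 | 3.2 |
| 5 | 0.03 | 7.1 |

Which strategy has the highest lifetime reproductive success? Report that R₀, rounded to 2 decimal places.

Strategy A: R₀ = 0.63×0.0 + 0.38×9.4 + 0.19×10.6 + 0.10×7.1 + 0.05×5.6 = 6.5760
Strategy B: R₀ = 0.42×6.0 + 0.18×3.8 + 0.12×10.3 + 0.05×3.2 + 0.03×7.1 = 4.8130
Highest R₀: strategy A with 6.5760.

6.58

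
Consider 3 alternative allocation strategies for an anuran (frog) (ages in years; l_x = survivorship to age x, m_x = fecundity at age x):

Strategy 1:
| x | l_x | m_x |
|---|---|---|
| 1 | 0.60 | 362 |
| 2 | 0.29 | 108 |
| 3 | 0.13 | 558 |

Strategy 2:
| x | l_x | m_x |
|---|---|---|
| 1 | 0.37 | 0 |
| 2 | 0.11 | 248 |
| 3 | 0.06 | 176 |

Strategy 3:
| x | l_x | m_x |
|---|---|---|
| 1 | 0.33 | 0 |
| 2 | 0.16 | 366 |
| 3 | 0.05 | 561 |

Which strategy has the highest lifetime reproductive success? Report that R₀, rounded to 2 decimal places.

321.06

Strategy 1: R₀ = 0.60×362 + 0.29×108 + 0.13×558 = 321.0600
Strategy 2: R₀ = 0.37×0 + 0.11×248 + 0.06×176 = 37.8400
Strategy 3: R₀ = 0.33×0 + 0.16×366 + 0.05×561 = 86.6100
Highest R₀: strategy 1 with 321.0600.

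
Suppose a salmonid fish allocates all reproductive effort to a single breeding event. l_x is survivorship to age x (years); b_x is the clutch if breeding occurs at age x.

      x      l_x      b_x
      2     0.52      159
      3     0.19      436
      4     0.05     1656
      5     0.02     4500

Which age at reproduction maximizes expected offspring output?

5

Expected offspring if breeding at age x = l_x × b_x:
  age 2: 0.52 × 159 = 82.680
  age 3: 0.19 × 436 = 82.840
  age 4: 0.05 × 1656 = 82.800
  age 5: 0.02 × 4500 = 90.000
Maximum at age 5 (90.000).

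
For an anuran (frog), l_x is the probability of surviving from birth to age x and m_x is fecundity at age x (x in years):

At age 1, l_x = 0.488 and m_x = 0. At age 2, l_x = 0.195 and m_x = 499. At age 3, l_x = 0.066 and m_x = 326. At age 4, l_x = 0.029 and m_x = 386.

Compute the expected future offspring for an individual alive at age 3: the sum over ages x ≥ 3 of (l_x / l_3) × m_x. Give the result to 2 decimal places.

l_3 = 0.066. Conditional survival from age 3 to x is l_x / l_3.
  x=3: (0.066/0.066) × 326 = 326.0000
  x=4: (0.029/0.066) × 386 = 169.6061
Sum = 326.0000 + 169.6061 = 495.6061

495.61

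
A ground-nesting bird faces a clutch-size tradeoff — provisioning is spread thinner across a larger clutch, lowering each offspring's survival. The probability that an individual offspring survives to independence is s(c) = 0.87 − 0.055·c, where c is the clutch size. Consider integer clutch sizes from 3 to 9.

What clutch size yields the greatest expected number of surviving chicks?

8

Expected surviving chicks = c × s(c):
  c=3: 3 × 0.705 = 2.115
  c=4: 4 × 0.650 = 2.600
  c=5: 5 × 0.595 = 2.975
  c=6: 6 × 0.540 = 3.240
  c=7: 7 × 0.485 = 3.395
  c=8: 8 × 0.430 = 3.440
  c=9: 9 × 0.375 = 3.375
Maximum at c = 8 (3.440 surviving chicks).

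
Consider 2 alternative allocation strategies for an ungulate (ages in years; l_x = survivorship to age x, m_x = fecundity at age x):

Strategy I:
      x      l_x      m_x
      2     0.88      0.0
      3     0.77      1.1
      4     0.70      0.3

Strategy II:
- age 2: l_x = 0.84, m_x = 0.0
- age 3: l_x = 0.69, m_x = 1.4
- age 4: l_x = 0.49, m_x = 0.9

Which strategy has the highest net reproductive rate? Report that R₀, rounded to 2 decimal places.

1.41

Strategy I: R₀ = 0.88×0.0 + 0.77×1.1 + 0.70×0.3 = 1.0570
Strategy II: R₀ = 0.84×0.0 + 0.69×1.4 + 0.49×0.9 = 1.4070
Highest R₀: strategy II with 1.4070.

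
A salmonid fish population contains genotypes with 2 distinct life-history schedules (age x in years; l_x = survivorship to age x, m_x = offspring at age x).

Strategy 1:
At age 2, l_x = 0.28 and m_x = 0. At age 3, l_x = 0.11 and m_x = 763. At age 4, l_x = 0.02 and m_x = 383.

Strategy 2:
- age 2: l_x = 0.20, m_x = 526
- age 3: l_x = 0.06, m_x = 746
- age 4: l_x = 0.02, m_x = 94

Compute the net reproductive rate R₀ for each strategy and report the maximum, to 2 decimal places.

Strategy 1: R₀ = 0.28×0 + 0.11×763 + 0.02×383 = 91.5900
Strategy 2: R₀ = 0.20×526 + 0.06×746 + 0.02×94 = 151.8400
Highest R₀: strategy 2 with 151.8400.

151.84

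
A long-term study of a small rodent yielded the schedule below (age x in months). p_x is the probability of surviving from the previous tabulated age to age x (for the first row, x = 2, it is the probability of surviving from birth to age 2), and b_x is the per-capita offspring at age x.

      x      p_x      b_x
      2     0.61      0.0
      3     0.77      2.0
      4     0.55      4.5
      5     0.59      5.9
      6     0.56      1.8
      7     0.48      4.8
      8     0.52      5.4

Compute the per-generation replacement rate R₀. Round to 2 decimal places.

3.47

Survivorship from birth: l_x = p_2·p_3·…·p_x.
  l_2 = 0.61000
  l_3 = 0.46970
  l_4 = 0.25834
  l_5 = 0.15242
  l_6 = 0.08535
  l_7 = 0.04097
  l_8 = 0.02130
R₀ = Σ l_x b_x:
  age 2: 0.61000 × 0.0 = 0.0000
  age 3: 0.46970 × 2.0 = 0.9394
  age 4: 0.25834 × 4.5 = 1.1625
  age 5: 0.15242 × 5.9 = 0.8993
  age 6: 0.08535 × 1.8 = 0.1536
  age 7: 0.04097 × 4.8 = 0.1967
  age 8: 0.02130 × 5.4 = 0.1150
R₀ = 0.0000 + 0.9394 + 1.1625 + 0.8993 + 0.1536 + 0.1967 + 0.1150 = 3.4665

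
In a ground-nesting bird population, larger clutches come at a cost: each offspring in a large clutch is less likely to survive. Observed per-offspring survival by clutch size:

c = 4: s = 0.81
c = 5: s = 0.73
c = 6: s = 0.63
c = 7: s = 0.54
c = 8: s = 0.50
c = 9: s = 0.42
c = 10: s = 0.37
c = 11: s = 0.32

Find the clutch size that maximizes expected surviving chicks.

Expected surviving chicks = c × s(c):
  c=4: 4 × 0.81 = 3.240
  c=5: 5 × 0.73 = 3.650
  c=6: 6 × 0.63 = 3.780
  c=7: 7 × 0.54 = 3.780
  c=8: 8 × 0.50 = 4.000
  c=9: 9 × 0.42 = 3.780
  c=10: 10 × 0.37 = 3.700
  c=11: 11 × 0.32 = 3.520
Maximum at c = 8 (4.000 surviving chicks).

8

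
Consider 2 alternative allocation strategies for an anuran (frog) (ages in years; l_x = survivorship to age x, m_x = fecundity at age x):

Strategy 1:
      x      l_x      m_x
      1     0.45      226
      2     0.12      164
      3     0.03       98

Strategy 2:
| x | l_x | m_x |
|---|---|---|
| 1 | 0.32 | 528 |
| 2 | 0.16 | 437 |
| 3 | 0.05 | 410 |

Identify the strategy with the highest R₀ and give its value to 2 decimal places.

259.38

Strategy 1: R₀ = 0.45×226 + 0.12×164 + 0.03×98 = 124.3200
Strategy 2: R₀ = 0.32×528 + 0.16×437 + 0.05×410 = 259.3800
Highest R₀: strategy 2 with 259.3800.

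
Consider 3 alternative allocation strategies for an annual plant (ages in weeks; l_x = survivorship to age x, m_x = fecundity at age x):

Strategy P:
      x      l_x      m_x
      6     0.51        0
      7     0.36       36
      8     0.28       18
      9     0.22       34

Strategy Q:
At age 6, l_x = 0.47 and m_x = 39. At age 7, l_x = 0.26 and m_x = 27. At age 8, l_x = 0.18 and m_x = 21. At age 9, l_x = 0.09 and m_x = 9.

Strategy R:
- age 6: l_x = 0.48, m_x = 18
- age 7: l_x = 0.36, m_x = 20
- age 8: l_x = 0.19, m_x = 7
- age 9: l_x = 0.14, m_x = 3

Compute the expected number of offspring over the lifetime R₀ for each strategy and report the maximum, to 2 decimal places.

Strategy P: R₀ = 0.51×0 + 0.36×36 + 0.28×18 + 0.22×34 = 25.4800
Strategy Q: R₀ = 0.47×39 + 0.26×27 + 0.18×21 + 0.09×9 = 29.9400
Strategy R: R₀ = 0.48×18 + 0.36×20 + 0.19×7 + 0.14×3 = 17.5900
Highest R₀: strategy Q with 29.9400.

29.94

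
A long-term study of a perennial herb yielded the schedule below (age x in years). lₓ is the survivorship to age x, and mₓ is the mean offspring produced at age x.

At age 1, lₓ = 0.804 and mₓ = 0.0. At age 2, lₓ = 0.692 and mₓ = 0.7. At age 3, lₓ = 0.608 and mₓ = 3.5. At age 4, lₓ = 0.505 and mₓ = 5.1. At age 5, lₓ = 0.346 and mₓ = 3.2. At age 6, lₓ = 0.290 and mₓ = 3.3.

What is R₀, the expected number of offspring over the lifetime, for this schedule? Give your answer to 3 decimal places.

7.252

R₀ = Σ lₓ mₓ:
  age 1: 0.804 × 0.0 = 0.0000
  age 2: 0.692 × 0.7 = 0.4844
  age 3: 0.608 × 3.5 = 2.1280
  age 4: 0.505 × 5.1 = 2.5755
  age 5: 0.346 × 3.2 = 1.1072
  age 6: 0.290 × 3.3 = 0.9570
R₀ = 0.0000 + 0.4844 + 2.1280 + 2.5755 + 1.1072 + 0.9570 = 7.2521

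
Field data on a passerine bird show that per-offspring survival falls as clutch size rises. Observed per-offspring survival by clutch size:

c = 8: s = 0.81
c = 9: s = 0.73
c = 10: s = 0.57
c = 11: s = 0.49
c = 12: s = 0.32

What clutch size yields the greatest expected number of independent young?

Expected independent young = c × s(c):
  c=8: 8 × 0.81 = 6.480
  c=9: 9 × 0.73 = 6.570
  c=10: 10 × 0.57 = 5.700
  c=11: 11 × 0.49 = 5.390
  c=12: 12 × 0.32 = 3.840
Maximum at c = 9 (6.570 independent young).

9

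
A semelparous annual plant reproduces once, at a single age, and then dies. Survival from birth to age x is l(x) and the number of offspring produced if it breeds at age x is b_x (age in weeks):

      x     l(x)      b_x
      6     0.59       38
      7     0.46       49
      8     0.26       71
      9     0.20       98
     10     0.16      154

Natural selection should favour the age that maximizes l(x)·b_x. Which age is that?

Expected offspring if breeding at age x = l(x) × b_x:
  age 6: 0.59 × 38 = 22.420
  age 7: 0.46 × 49 = 22.540
  age 8: 0.26 × 71 = 18.460
  age 9: 0.20 × 98 = 19.600
  age 10: 0.16 × 154 = 24.640
Maximum at age 10 (24.640).

10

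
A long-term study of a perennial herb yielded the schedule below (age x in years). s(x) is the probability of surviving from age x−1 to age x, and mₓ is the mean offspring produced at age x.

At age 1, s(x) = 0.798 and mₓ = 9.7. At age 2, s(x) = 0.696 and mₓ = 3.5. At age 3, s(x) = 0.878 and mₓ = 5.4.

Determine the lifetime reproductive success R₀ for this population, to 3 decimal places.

12.318

Survivorship from birth: l_x = s_1·s_2·…·s_x.
  l_1 = 0.79800
  l_2 = 0.55541
  l_3 = 0.48765
R₀ = Σ l_x mₓ:
  age 1: 0.79800 × 9.7 = 7.7406
  age 2: 0.55541 × 3.5 = 1.9439
  age 3: 0.48765 × 5.4 = 2.6333
R₀ = 7.7406 + 1.9439 + 2.6333 = 12.3178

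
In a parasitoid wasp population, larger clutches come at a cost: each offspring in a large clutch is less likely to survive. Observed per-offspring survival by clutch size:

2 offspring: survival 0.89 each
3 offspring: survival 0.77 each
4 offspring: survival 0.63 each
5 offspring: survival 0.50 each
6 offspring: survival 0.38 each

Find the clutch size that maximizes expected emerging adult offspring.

4

Expected emerging adult offspring = c × s(c):
  c=2: 2 × 0.89 = 1.780
  c=3: 3 × 0.77 = 2.310
  c=4: 4 × 0.63 = 2.520
  c=5: 5 × 0.50 = 2.500
  c=6: 6 × 0.38 = 2.280
Maximum at c = 4 (2.520 emerging adult offspring).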